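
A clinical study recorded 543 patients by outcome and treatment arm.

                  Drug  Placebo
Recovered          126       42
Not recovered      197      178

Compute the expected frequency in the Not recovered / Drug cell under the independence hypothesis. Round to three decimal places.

223.066

Row total (Not recovered) = 375; column total (Drug) = 323; grand total N = 543.
Expected count = (row total × column total) / N = 375 × 323 / 543 = 223.066.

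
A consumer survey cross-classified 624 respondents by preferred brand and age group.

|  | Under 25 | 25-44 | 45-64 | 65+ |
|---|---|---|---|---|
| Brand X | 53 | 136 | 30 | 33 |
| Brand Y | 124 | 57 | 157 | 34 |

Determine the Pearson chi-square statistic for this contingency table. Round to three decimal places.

Row totals: 252, 372. Column totals: 177, 193, 187, 67. Grand total N = 624.
Expected counts (row total × column total / N):
  Brand X, Under 25: 252×177/624 = 71.48077
  Brand X, 25-44: 252×193/624 = 77.94231
  Brand X, 45-64: 252×187/624 = 75.51923
  Brand X, 65+: 252×67/624 = 27.05769
  Brand Y, Under 25: 372×177/624 = 105.51923
  Brand Y, 25-44: 372×193/624 = 115.05769
  Brand Y, 45-64: 372×187/624 = 111.48077
  Brand Y, 65+: 372×67/624 = 39.94231
Contributions (O − E)²/E:
  (53 − 71.48077)²/71.48077 = 4.7781
  (136 − 77.94231)²/77.94231 = 43.2460
  (30 − 75.51923)²/75.51923 = 27.4367
  (33 − 27.05769)²/27.05769 = 1.3050
  (124 − 105.51923)²/105.51923 = 3.2367
  (57 − 115.05769)²/115.05769 = 29.2957
  (157 − 111.48077)²/111.48077 = 18.5862
  (34 − 39.94231)²/39.94231 = 0.8841
χ² = 4.7781 + 43.2460 + 27.4367 + 1.3050 + 3.2367 + 29.2957 + 18.5862 + 0.8841 = 128.769

128.769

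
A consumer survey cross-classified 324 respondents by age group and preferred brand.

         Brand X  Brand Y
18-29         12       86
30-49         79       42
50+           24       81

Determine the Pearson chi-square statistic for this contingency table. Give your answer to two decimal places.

77.38

Row totals: 98, 121, 105. Column totals: 115, 209. Grand total N = 324.
Expected counts (row total × column total / N):
  18-29, Brand X: 98×115/324 = 34.7840
  18-29, Brand Y: 98×209/324 = 63.2160
  30-49, Brand X: 121×115/324 = 42.9475
  30-49, Brand Y: 121×209/324 = 78.0525
  50+, Brand X: 105×115/324 = 37.2685
  50+, Brand Y: 105×209/324 = 67.7315
Contributions (O − E)²/E:
  (12 − 34.7840)²/34.7840 = 14.9238
  (86 − 63.2160)²/63.2160 = 8.2117
  (79 − 42.9475)²/42.9475 = 30.2645
  (42 − 78.0525)²/78.0525 = 16.6527
  (24 − 37.2685)²/37.2685 = 4.7239
  (81 − 67.7315)²/67.7315 = 2.5993
χ² = 14.9238 + 8.2117 + 30.2645 + 16.6527 + 4.7239 + 2.5993 = 77.38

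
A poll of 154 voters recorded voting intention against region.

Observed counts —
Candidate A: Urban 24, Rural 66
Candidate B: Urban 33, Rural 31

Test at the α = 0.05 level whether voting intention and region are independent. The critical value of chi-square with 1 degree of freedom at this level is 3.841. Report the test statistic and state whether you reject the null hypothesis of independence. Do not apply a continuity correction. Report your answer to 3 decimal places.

9.944; reject H₀

Row totals: 90, 64. Column totals: 57, 97. Grand total N = 154.
Expected counts (row total × column total / N):
  Candidate A, Urban: 90×57/154 = 33.3117
  Candidate A, Rural: 90×97/154 = 56.6883
  Candidate B, Urban: 64×57/154 = 23.6883
  Candidate B, Rural: 64×97/154 = 40.3117
Contributions (O − E)²/E:
  (24 − 33.3117)²/33.3117 = 2.6029
  (66 − 56.6883)²/56.6883 = 1.5296
  (33 − 23.6883)²/23.6883 = 3.6604
  (31 − 40.3117)²/40.3117 = 2.1509
χ² = 2.6029 + 1.5296 + 3.6604 + 2.1509 = 9.944
df = (2−1)(2−1) = 1. Since 9.944 > 3.841, reject the null hypothesis of independence at α = 0.05.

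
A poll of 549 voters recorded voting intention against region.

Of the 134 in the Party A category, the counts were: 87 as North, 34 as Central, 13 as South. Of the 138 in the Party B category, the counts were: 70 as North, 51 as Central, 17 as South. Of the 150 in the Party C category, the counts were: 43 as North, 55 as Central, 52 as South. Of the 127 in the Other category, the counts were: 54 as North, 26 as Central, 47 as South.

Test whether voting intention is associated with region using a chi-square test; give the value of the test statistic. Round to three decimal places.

66.292

Row totals: 134, 138, 150, 127. Column totals: 254, 166, 129. Grand total N = 549.
Expected counts (row total × column total / N):
  Party A, North: 134×254/549 = 61.99636
  Party A, Central: 134×166/549 = 40.51730
  Party A, South: 134×129/549 = 31.48634
  Party B, North: 138×254/549 = 63.84699
  Party B, Central: 138×166/549 = 41.72678
  Party B, South: 138×129/549 = 32.42623
  Party C, North: 150×254/549 = 69.39891
  Party C, Central: 150×166/549 = 45.35519
  Party C, South: 150×129/549 = 35.24590
  Other, North: 127×254/549 = 58.75774
  Other, Central: 127×166/549 = 38.40073
  Other, South: 127×129/549 = 29.84153
Contributions (O − E)²/E:
  (87 − 61.99636)²/61.99636 = 10.0842
  (34 − 40.51730)²/40.51730 = 1.0483
  (13 − 31.48634)²/31.48634 = 10.8537
  (70 − 63.84699)²/63.84699 = 0.5930
  (51 − 41.72678)²/41.72678 = 2.0608
  (17 − 32.42623)²/32.42623 = 7.3388
  (43 − 69.39891)²/69.39891 = 10.0420
  (55 − 45.35519)²/45.35519 = 2.0510
  (52 − 35.24590)²/35.24590 = 7.9640
  (54 − 58.75774)²/58.75774 = 0.3852
  (26 − 38.40073)²/38.40073 = 4.0046
  (47 − 29.84153)²/29.84153 = 9.8659
χ² = 10.0842 + 1.0483 + 10.8537 + 0.5930 + 2.0608 + 7.3388 + 10.0420 + 2.0510 + 7.9640 + 0.3852 + 4.0046 + 9.8659 = 66.292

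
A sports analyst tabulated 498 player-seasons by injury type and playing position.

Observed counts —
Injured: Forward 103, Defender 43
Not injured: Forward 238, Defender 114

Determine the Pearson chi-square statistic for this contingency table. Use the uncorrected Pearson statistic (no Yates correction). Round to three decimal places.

Row totals: 146, 352. Column totals: 341, 157. Grand total N = 498.
Expected counts (row total × column total / N):
  Injured, Forward: 146×341/498 = 99.9719
  Injured, Defender: 146×157/498 = 46.0281
  Not injured, Forward: 352×341/498 = 241.0281
  Not injured, Defender: 352×157/498 = 110.9719
Contributions (O − E)²/E:
  (103 − 99.9719)²/99.9719 = 0.0917
  (43 − 46.0281)²/46.0281 = 0.1992
  (238 − 241.0281)²/241.0281 = 0.0380
  (114 − 110.9719)²/110.9719 = 0.0826
χ² = 0.0917 + 0.1992 + 0.0380 + 0.0826 = 0.412

0.412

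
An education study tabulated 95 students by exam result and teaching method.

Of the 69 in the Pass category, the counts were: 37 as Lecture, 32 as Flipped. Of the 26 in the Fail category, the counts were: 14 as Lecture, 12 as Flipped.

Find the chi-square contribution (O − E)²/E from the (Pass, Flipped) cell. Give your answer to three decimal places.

0.000

Row total (Pass) = 69; column total (Flipped) = 44; N = 95.
Expected count E = 69 × 44 / 95 = 31.9579.
Contribution = (O − E)²/E = (32 − 31.9579)² / 31.9579 = 0.000.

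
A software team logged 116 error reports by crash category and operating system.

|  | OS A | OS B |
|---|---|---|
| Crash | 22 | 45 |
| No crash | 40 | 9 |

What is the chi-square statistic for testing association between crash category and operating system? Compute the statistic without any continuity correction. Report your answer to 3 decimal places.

27.085

Row totals: 67, 49. Column totals: 62, 54. Grand total N = 116.
Expected counts (row total × column total / N):
  Crash, OS A: 67×62/116 = 35.8103
  Crash, OS B: 67×54/116 = 31.1897
  No crash, OS A: 49×62/116 = 26.1897
  No crash, OS B: 49×54/116 = 22.8103
Contributions (O − E)²/E:
  (22 − 35.8103)²/35.8103 = 5.3260
  (45 − 31.1897)²/31.1897 = 6.1150
  (40 − 26.1897)²/26.1897 = 7.2824
  (9 − 22.8103)²/22.8103 = 8.3613
χ² = 5.3260 + 6.1150 + 7.2824 + 8.3613 = 27.085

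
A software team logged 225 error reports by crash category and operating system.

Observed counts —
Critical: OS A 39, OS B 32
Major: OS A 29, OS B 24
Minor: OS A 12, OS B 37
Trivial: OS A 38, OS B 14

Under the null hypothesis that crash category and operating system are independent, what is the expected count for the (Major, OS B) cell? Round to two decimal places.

25.20

Row total (Major) = 53; column total (OS B) = 107; grand total N = 225.
Expected count = (row total × column total) / N = 53 × 107 / 225 = 25.20.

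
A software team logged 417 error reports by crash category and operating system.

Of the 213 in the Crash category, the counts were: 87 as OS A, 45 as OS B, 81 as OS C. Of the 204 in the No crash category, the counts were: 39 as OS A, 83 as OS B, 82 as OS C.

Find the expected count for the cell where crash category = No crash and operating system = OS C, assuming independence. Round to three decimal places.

Row total (No crash) = 204; column total (OS C) = 163; grand total N = 417.
Expected count = (row total × column total) / N = 204 × 163 / 417 = 79.741.

79.741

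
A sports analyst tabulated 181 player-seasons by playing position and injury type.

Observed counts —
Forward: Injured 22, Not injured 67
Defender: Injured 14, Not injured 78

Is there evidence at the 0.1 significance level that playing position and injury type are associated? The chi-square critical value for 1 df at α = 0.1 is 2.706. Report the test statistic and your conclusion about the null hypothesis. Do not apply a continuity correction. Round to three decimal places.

Row totals: 89, 92. Column totals: 36, 145. Grand total N = 181.
Expected counts (row total × column total / N):
  Forward, Injured: 89×36/181 = 17.7017
  Forward, Not injured: 89×145/181 = 71.2983
  Defender, Injured: 92×36/181 = 18.2983
  Defender, Not injured: 92×145/181 = 73.7017
Contributions (O − E)²/E:
  (22 − 17.7017)²/17.7017 = 1.0437
  (67 − 71.2983)²/71.2983 = 0.2591
  (14 − 18.2983)²/18.2983 = 1.0097
  (78 − 73.7017)²/73.7017 = 0.2507
χ² = 1.0437 + 0.2591 + 1.0097 + 0.2507 = 2.563
df = (2−1)(2−1) = 1. Since 2.563 < 2.706, fail to reject the null hypothesis of independence at α = 0.1.

2.563; fail to reject H₀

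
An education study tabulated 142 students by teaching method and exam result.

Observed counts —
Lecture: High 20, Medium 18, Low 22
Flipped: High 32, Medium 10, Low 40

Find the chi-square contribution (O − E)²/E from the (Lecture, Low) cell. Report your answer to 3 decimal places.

0.672

Row total (Lecture) = 60; column total (Low) = 62; N = 142.
Expected count E = 60 × 62 / 142 = 26.1972.
Contribution = (O − E)²/E = (22 − 26.1972)² / 26.1972 = 0.672.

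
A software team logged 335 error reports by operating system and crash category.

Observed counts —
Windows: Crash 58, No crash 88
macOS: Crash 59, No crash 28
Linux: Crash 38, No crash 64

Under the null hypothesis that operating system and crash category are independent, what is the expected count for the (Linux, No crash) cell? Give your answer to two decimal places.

54.81

Row total (Linux) = 102; column total (No crash) = 180; grand total N = 335.
Expected count = (row total × column total) / N = 102 × 180 / 335 = 54.81.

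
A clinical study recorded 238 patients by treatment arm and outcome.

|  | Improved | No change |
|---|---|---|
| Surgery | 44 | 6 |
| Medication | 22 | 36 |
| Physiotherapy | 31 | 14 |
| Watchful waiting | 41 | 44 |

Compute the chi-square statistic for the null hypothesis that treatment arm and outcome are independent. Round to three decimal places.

33.576

Row totals: 50, 58, 45, 85. Column totals: 138, 100. Grand total N = 238.
Expected counts (row total × column total / N):
  Surgery, Improved: 50×138/238 = 28.9916
  Surgery, No change: 50×100/238 = 21.0084
  Medication, Improved: 58×138/238 = 33.6303
  Medication, No change: 58×100/238 = 24.3697
  Physiotherapy, Improved: 45×138/238 = 26.0924
  Physiotherapy, No change: 45×100/238 = 18.9076
  Watchful waiting, Improved: 85×138/238 = 49.2857
  Watchful waiting, No change: 85×100/238 = 35.7143
Contributions (O − E)²/E:
  (44 − 28.9916)²/28.9916 = 7.7696
  (6 − 21.0084)²/21.0084 = 10.7220
  (22 − 33.6303)²/33.6303 = 4.0221
  (36 − 24.3697)²/24.3697 = 5.5505
  (31 − 26.0924)²/26.0924 = 0.9230
  (14 − 18.9076)²/18.9076 = 1.2738
  (41 − 49.2857)²/49.2857 = 1.3930
  (44 − 35.7143)²/35.7143 = 1.9223
χ² = 7.7696 + 10.7220 + 4.0221 + 5.5505 + 0.9230 + 1.2738 + 1.3930 + 1.9223 = 33.576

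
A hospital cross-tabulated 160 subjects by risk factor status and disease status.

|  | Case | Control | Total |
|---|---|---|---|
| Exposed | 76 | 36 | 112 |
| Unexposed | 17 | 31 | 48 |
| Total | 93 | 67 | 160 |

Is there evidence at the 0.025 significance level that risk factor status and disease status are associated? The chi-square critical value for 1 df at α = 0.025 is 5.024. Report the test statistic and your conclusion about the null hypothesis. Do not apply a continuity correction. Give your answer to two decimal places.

Grand total N = 160.
Expected counts (row total × column total / N):
  Exposed, Case: 112×93/160 = 65.100
  Exposed, Control: 112×67/160 = 46.900
  Unexposed, Case: 48×93/160 = 27.900
  Unexposed, Control: 48×67/160 = 20.100
Contributions (O − E)²/E:
  (76 − 65.100)²/65.100 = 1.8250
  (36 − 46.900)²/46.900 = 2.5333
  (17 − 27.900)²/27.900 = 4.2584
  (31 − 20.100)²/20.100 = 5.9109
χ² = 1.8250 + 2.5333 + 4.2584 + 5.9109 = 14.53
df = (2−1)(2−1) = 1. Since 14.53 > 5.024, reject the null hypothesis of independence at α = 0.025.

14.53; reject H₀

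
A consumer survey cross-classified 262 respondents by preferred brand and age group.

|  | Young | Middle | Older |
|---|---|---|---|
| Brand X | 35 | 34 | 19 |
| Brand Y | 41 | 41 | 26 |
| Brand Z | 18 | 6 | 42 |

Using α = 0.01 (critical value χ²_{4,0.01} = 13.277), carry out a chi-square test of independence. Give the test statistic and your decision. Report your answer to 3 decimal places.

40.158; reject H₀

Row totals: 88, 108, 66. Column totals: 94, 81, 87. Grand total N = 262.
Expected counts (row total × column total / N):
  Brand X, Young: 88×94/262 = 31.5725
  Brand X, Middle: 88×81/262 = 27.2061
  Brand X, Older: 88×87/262 = 29.2214
  Brand Y, Young: 108×94/262 = 38.7481
  Brand Y, Middle: 108×81/262 = 33.3893
  Brand Y, Older: 108×87/262 = 35.8626
  Brand Z, Young: 66×94/262 = 23.6794
  Brand Z, Middle: 66×81/262 = 20.4046
  Brand Z, Older: 66×87/262 = 21.9160
Contributions (O − E)²/E:
  (35 − 31.5725)²/31.5725 = 0.3721
  (34 − 27.2061)²/27.2061 = 1.6966
  (19 − 29.2214)²/29.2214 = 3.5754
  (41 − 38.7481)²/38.7481 = 0.1309
  (41 − 33.3893)²/33.3893 = 1.7348
  (26 − 35.8626)²/35.8626 = 2.7123
  (18 − 23.6794)²/23.6794 = 1.3622
  (6 − 20.4046)²/20.4046 = 10.1689
  (42 − 21.9160)²/21.9160 = 18.4051
χ² = 0.3721 + 1.6966 + 3.5754 + 0.1309 + 1.7348 + 2.7123 + 1.3622 + 10.1689 + 18.4051 = 40.158
df = (3−1)(3−1) = 4. Since 40.158 > 13.277, reject the null hypothesis of independence at α = 0.01.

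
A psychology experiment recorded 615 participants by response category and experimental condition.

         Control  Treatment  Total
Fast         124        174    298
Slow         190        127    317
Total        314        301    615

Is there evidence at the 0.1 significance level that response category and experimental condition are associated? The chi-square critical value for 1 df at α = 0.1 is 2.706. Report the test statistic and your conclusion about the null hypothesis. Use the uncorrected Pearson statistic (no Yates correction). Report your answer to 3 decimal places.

Grand total N = 615.
Expected counts (row total × column total / N):
  Fast, Control: 298×314/615 = 152.1496
  Fast, Treatment: 298×301/615 = 145.8504
  Slow, Control: 317×314/615 = 161.8504
  Slow, Treatment: 317×301/615 = 155.1496
Contributions (O − E)²/E:
  (124 − 152.1496)²/152.1496 = 5.2080
  (174 − 145.8504)²/145.8504 = 5.4330
  (190 − 161.8504)²/161.8504 = 4.8959
  (127 − 155.1496)²/155.1496 = 5.1073
χ² = 5.2080 + 5.4330 + 4.8959 + 5.1073 = 20.644
df = (2−1)(2−1) = 1. Since 20.644 > 2.706, reject the null hypothesis of independence at α = 0.1.

20.644; reject H₀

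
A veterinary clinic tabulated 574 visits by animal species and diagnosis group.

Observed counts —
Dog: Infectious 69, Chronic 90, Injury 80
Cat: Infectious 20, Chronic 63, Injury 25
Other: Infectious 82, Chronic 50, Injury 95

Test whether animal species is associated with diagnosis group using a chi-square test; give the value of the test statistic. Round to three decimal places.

Row totals: 239, 108, 227. Column totals: 171, 203, 200. Grand total N = 574.
Expected counts (row total × column total / N):
  Dog, Infectious: 239×171/574 = 71.2003
  Dog, Chronic: 239×203/574 = 84.5244
  Dog, Injury: 239×200/574 = 83.2753
  Cat, Infectious: 108×171/574 = 32.1742
  Cat, Chronic: 108×203/574 = 38.1951
  Cat, Injury: 108×200/574 = 37.6307
  Other, Infectious: 227×171/574 = 67.6254
  Other, Chronic: 227×203/574 = 80.2805
  Other, Injury: 227×200/574 = 79.0941
Contributions (O − E)²/E:
  (69 − 71.2003)²/71.2003 = 0.0680
  (90 − 84.5244)²/84.5244 = 0.3547
  (80 − 83.2753)²/83.2753 = 0.1288
  (20 − 32.1742)²/32.1742 = 4.6065
  (63 − 38.1951)²/38.1951 = 16.1090
  (25 − 37.6307)²/37.6307 = 4.2395
  (82 − 67.6254)²/67.6254 = 3.0555
  (50 − 80.2805)²/80.2805 = 11.4213
  (95 − 79.0941)²/79.0941 = 3.1987
χ² = 0.0680 + 0.3547 + 0.1288 + 4.6065 + 16.1090 + 4.2395 + 3.0555 + 11.4213 + 3.1987 = 43.182

43.182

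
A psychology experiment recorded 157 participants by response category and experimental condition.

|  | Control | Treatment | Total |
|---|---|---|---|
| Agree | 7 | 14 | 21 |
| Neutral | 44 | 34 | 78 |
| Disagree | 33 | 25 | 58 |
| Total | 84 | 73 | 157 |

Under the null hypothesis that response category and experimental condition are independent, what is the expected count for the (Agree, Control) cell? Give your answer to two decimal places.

Row total (Agree) = 21; column total (Control) = 84; grand total N = 157.
Expected count = (row total × column total) / N = 21 × 84 / 157 = 11.24.

11.24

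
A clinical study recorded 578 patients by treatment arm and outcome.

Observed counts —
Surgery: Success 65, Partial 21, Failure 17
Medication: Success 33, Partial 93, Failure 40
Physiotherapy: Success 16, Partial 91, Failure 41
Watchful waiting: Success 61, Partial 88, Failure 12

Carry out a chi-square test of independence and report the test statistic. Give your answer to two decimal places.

107.46

Row totals: 103, 166, 148, 161. Column totals: 175, 293, 110. Grand total N = 578.
Expected counts (row total × column total / N):
  Surgery, Success: 103×175/578 = 31.185
  Surgery, Partial: 103×293/578 = 52.213
  Surgery, Failure: 103×110/578 = 19.602
  Medication, Success: 166×175/578 = 50.260
  Medication, Partial: 166×293/578 = 84.149
  Medication, Failure: 166×110/578 = 31.592
  Physiotherapy, Success: 148×175/578 = 44.810
  Physiotherapy, Partial: 148×293/578 = 75.024
  Physiotherapy, Failure: 148×110/578 = 28.166
  Watchful waiting, Success: 161×175/578 = 48.746
  Watchful waiting, Partial: 161×293/578 = 81.614
  Watchful waiting, Failure: 161×110/578 = 30.640
Contributions (O − E)²/E:
  (65 − 31.185)²/31.185 = 36.6668
  (21 − 52.213)²/52.213 = 18.6592
  (17 − 19.602)²/19.602 = 0.3454
  (33 − 50.260)²/50.260 = 5.9273
  (93 − 84.149)²/84.149 = 0.9310
  (40 − 31.592)²/31.592 = 2.2377
  (16 − 44.810)²/44.810 = 18.5230
  (91 − 75.024)²/75.024 = 3.4020
  (41 − 28.166)²/28.166 = 5.8479
  (61 − 48.746)²/48.746 = 3.0805
  (88 − 81.614)²/81.614 = 0.4997
  (12 − 30.640)²/30.640 = 11.3397
χ² = 36.6668 + 18.6592 + 0.3454 + 5.9273 + 0.9310 + 2.2377 + 18.5230 + 3.4020 + 5.8479 + 3.0805 + 0.4997 + 11.3397 = 107.46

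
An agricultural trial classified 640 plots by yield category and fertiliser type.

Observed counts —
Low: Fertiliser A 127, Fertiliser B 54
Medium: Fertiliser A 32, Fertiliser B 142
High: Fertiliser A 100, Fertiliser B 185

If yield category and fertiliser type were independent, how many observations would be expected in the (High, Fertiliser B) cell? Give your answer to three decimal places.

Row total (High) = 285; column total (Fertiliser B) = 381; grand total N = 640.
Expected count = (row total × column total) / N = 285 × 381 / 640 = 169.664.

169.664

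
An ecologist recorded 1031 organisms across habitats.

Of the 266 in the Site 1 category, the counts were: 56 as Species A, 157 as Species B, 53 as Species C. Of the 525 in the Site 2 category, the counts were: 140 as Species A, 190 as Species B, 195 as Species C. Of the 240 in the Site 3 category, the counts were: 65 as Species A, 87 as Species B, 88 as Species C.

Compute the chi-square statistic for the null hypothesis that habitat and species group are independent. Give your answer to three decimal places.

Row totals: 266, 525, 240. Column totals: 261, 434, 336. Grand total N = 1031.
Expected counts (row total × column total / N):
  Site 1, Species A: 266×261/1031 = 67.3385
  Site 1, Species B: 266×434/1031 = 111.9728
  Site 1, Species C: 266×336/1031 = 86.6887
  Site 2, Species A: 525×261/1031 = 132.9049
  Site 2, Species B: 525×434/1031 = 220.9990
  Site 2, Species C: 525×336/1031 = 171.0960
  Site 3, Species A: 240×261/1031 = 60.7565
  Site 3, Species B: 240×434/1031 = 101.0281
  Site 3, Species C: 240×336/1031 = 78.2153
Contributions (O − E)²/E:
  (56 − 67.3385)²/67.3385 = 1.9092
  (157 − 111.9728)²/111.9728 = 18.1066
  (53 − 86.6887)²/86.6887 = 13.0920
  (140 − 132.9049)²/132.9049 = 0.3788
  (190 − 220.9990)²/220.9990 = 4.3482
  (195 − 171.0960)²/171.0960 = 3.3397
  (65 − 60.7565)²/60.7565 = 0.2964
  (87 − 101.0281)²/101.0281 = 1.9479
  (88 − 78.2153)²/78.2153 = 1.2241
χ² = 1.9092 + 18.1066 + 13.0920 + 0.3788 + 4.3482 + 3.3397 + 0.2964 + 1.9479 + 1.2241 = 44.643

44.643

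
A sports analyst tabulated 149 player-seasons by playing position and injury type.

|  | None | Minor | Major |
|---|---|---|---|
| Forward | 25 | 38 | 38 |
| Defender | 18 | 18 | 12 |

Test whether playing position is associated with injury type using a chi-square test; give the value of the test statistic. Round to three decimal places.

Row totals: 101, 48. Column totals: 43, 56, 50. Grand total N = 149.
Expected counts (row total × column total / N):
  Forward, None: 101×43/149 = 29.1477
  Forward, Minor: 101×56/149 = 37.9597
  Forward, Major: 101×50/149 = 33.8926
  Defender, None: 48×43/149 = 13.8523
  Defender, Minor: 48×56/149 = 18.0403
  Defender, Major: 48×50/149 = 16.1074
Contributions (O − E)²/E:
  (25 − 29.1477)²/29.1477 = 0.5902
  (38 − 37.9597)²/37.9597 = 0.0000
  (38 − 33.8926)²/33.8926 = 0.4978
  (18 − 13.8523)²/13.8523 = 1.2419
  (18 − 18.0403)²/18.0403 = 0.0001
  (12 − 16.1074)²/16.1074 = 1.0474
χ² = 0.5902 + 0.0000 + 0.4978 + 1.2419 + 0.0001 + 1.0474 = 3.377

3.377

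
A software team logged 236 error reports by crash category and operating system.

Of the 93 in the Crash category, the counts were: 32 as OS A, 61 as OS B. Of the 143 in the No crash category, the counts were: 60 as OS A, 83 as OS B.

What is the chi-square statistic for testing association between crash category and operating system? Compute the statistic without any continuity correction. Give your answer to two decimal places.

1.35

Row totals: 93, 143. Column totals: 92, 144. Grand total N = 236.
Expected counts (row total × column total / N):
  Crash, OS A: 93×92/236 = 36.254
  Crash, OS B: 93×144/236 = 56.746
  No crash, OS A: 143×92/236 = 55.746
  No crash, OS B: 143×144/236 = 87.254
Contributions (O − E)²/E:
  (32 − 36.254)²/36.254 = 0.4992
  (61 − 56.746)²/56.746 = 0.3189
  (60 − 55.746)²/55.746 = 0.3246
  (83 − 87.254)²/87.254 = 0.2074
χ² = 0.4992 + 0.3189 + 0.3246 + 0.2074 = 1.35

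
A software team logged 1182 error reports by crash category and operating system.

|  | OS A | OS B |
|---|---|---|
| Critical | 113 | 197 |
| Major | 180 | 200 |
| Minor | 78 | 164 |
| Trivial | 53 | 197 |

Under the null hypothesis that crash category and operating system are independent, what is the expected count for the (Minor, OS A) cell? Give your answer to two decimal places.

Row total (Minor) = 242; column total (OS A) = 424; grand total N = 1182.
Expected count = (row total × column total) / N = 242 × 424 / 1182 = 86.81.

86.81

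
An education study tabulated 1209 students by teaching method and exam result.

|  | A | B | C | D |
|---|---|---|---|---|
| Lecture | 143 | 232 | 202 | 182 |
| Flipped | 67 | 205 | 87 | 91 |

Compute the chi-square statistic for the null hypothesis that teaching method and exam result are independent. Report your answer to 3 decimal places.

Row totals: 759, 450. Column totals: 210, 437, 289, 273. Grand total N = 1209.
Expected counts (row total × column total / N):
  Lecture, A: 759×210/1209 = 131.8362
  Lecture, B: 759×437/1209 = 274.3449
  Lecture, C: 759×289/1209 = 181.4318
  Lecture, D: 759×273/1209 = 171.3871
  Flipped, A: 450×210/1209 = 78.1638
  Flipped, B: 450×437/1209 = 162.6551
  Flipped, C: 450×289/1209 = 107.5682
  Flipped, D: 450×273/1209 = 101.6129
Contributions (O − E)²/E:
  (143 − 131.8362)²/131.8362 = 0.9453
  (232 − 274.3449)²/274.3449 = 6.5359
  (202 − 181.4318)²/181.4318 = 2.3317
  (182 − 171.3871)²/171.3871 = 0.6572
  (67 − 78.1638)²/78.1638 = 1.5945
  (205 − 162.6551)²/162.6551 = 11.0239
  (87 − 107.5682)²/107.5682 = 3.9329
  (91 − 101.6129)²/101.6129 = 1.1085
χ² = 0.9453 + 6.5359 + 2.3317 + 0.6572 + 1.5945 + 11.0239 + 3.9329 + 1.1085 = 28.130

28.130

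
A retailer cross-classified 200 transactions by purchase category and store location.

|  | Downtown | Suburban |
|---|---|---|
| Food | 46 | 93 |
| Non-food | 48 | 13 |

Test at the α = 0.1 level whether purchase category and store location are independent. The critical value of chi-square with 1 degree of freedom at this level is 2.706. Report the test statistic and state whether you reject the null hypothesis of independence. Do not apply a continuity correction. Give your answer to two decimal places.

Row totals: 139, 61. Column totals: 94, 106. Grand total N = 200.
Expected counts (row total × column total / N):
  Food, Downtown: 139×94/200 = 65.330
  Food, Suburban: 139×106/200 = 73.670
  Non-food, Downtown: 61×94/200 = 28.670
  Non-food, Suburban: 61×106/200 = 32.330
Contributions (O − E)²/E:
  (46 − 65.330)²/65.330 = 5.7194
  (93 − 73.670)²/73.670 = 5.0719
  (48 − 28.670)²/28.670 = 13.0327
  (13 − 32.330)²/32.330 = 11.5573
χ² = 5.7194 + 5.0719 + 13.0327 + 11.5573 = 35.38
df = (2−1)(2−1) = 1. Since 35.38 > 2.706, reject the null hypothesis of independence at α = 0.1.

35.38; reject H₀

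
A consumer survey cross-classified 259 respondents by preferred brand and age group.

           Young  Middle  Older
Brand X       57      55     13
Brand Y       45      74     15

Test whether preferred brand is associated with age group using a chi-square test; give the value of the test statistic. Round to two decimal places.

4.05

Row totals: 125, 134. Column totals: 102, 129, 28. Grand total N = 259.
Expected counts (row total × column total / N):
  Brand X, Young: 125×102/259 = 49.228
  Brand X, Middle: 125×129/259 = 62.259
  Brand X, Older: 125×28/259 = 13.514
  Brand Y, Young: 134×102/259 = 52.772
  Brand Y, Middle: 134×129/259 = 66.741
  Brand Y, Older: 134×28/259 = 14.486
Contributions (O − E)²/E:
  (57 − 49.228)²/49.228 = 1.2270
  (55 − 62.259)²/62.259 = 0.8464
  (13 − 13.514)²/13.514 = 0.0195
  (45 − 52.772)²/52.772 = 1.1446
  (74 − 66.741)²/66.741 = 0.7895
  (15 − 14.486)²/14.486 = 0.0182
χ² = 1.2270 + 0.8464 + 0.0195 + 1.1446 + 0.7895 + 0.0182 = 4.05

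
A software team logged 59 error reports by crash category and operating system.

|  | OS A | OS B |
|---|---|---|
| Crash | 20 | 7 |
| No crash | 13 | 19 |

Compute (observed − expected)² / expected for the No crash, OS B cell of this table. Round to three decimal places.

1.701

Row total (No crash) = 32; column total (OS B) = 26; N = 59.
Expected count E = 32 × 26 / 59 = 14.1017.
Contribution = (O − E)²/E = (19 − 14.1017)² / 14.1017 = 1.701.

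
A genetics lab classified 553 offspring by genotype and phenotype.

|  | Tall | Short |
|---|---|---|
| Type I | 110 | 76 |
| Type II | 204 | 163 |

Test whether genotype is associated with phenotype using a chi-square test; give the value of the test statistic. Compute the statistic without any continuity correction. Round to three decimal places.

0.635

Row totals: 186, 367. Column totals: 314, 239. Grand total N = 553.
Expected counts (row total × column total / N):
  Type I, Tall: 186×314/553 = 105.6130
  Type I, Short: 186×239/553 = 80.3870
  Type II, Tall: 367×314/553 = 208.3870
  Type II, Short: 367×239/553 = 158.6130
Contributions (O − E)²/E:
  (110 − 105.6130)²/105.6130 = 0.1822
  (76 − 80.3870)²/80.3870 = 0.2394
  (204 − 208.3870)²/208.3870 = 0.0924
  (163 − 158.6130)²/158.6130 = 0.1213
χ² = 0.1822 + 0.2394 + 0.0924 + 0.1213 = 0.635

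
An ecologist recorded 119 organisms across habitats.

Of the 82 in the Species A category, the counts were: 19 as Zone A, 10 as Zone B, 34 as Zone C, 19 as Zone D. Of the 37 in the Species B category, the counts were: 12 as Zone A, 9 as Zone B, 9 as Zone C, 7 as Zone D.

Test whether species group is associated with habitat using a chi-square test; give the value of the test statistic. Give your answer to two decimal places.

Row totals: 82, 37. Column totals: 31, 19, 43, 26. Grand total N = 119.
Expected counts (row total × column total / N):
  Species A, Zone A: 82×31/119 = 21.361
  Species A, Zone B: 82×19/119 = 13.092
  Species A, Zone C: 82×43/119 = 29.630
  Species A, Zone D: 82×26/119 = 17.916
  Species B, Zone A: 37×31/119 = 9.639
  Species B, Zone B: 37×19/119 = 5.908
  Species B, Zone C: 37×43/119 = 13.370
  Species B, Zone D: 37×26/119 = 8.084
Contributions (O − E)²/E:
  (19 − 21.361)²/21.361 = 0.2610
  (10 − 13.092)²/13.092 = 0.7303
  (34 − 29.630)²/29.630 = 0.6445
  (19 − 17.916)²/17.916 = 0.0656
  (12 − 9.639)²/9.639 = 0.5783
  (9 − 5.908)²/5.908 = 1.6182
  (9 − 13.370)²/13.370 = 1.4283
  (7 − 8.084)²/8.084 = 0.1454
χ² = 0.2610 + 0.7303 + 0.6445 + 0.0656 + 0.5783 + 1.6182 + 1.4283 + 0.1454 = 5.47

5.47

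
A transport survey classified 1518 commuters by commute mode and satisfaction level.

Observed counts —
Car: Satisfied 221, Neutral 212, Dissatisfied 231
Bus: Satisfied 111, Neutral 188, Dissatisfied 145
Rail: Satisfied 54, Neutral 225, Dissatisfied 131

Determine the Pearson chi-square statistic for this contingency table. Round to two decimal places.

73.72

Row totals: 664, 444, 410. Column totals: 386, 625, 507. Grand total N = 1518.
Expected counts (row total × column total / N):
  Car, Satisfied: 664×386/1518 = 168.8432
  Car, Neutral: 664×625/1518 = 273.3860
  Car, Dissatisfied: 664×507/1518 = 221.7708
  Bus, Satisfied: 444×386/1518 = 112.9012
  Bus, Neutral: 444×625/1518 = 182.8063
  Bus, Dissatisfied: 444×507/1518 = 148.2925
  Rail, Satisfied: 410×386/1518 = 104.2556
  Rail, Neutral: 410×625/1518 = 168.8076
  Rail, Dissatisfied: 410×507/1518 = 136.9368
Contributions (O − E)²/E:
  (221 − 168.8432)²/168.8432 = 16.1116
  (212 − 273.3860)²/273.3860 = 13.7836
  (231 − 221.7708)²/221.7708 = 0.3841
  (111 − 112.9012)²/112.9012 = 0.0320
  (188 − 182.8063)²/182.8063 = 0.1476
  (145 − 148.2925)²/148.2925 = 0.0731
  (54 − 104.2556)²/104.2556 = 24.2253
  (225 − 168.8076)²/168.8076 = 18.7052
  (131 − 136.9368)²/136.9368 = 0.2574
χ² = 16.1116 + 13.7836 + 0.3841 + 0.0320 + 0.1476 + 0.0731 + 24.2253 + 18.7052 + 0.2574 = 73.72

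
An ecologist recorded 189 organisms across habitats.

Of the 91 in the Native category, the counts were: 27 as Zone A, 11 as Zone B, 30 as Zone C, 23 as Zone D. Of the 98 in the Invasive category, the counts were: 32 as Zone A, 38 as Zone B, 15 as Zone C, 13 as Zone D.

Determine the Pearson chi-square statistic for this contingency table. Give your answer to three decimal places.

22.851

Row totals: 91, 98. Column totals: 59, 49, 45, 36. Grand total N = 189.
Expected counts (row total × column total / N):
  Native, Zone A: 91×59/189 = 28.4074
  Native, Zone B: 91×49/189 = 23.5926
  Native, Zone C: 91×45/189 = 21.6667
  Native, Zone D: 91×36/189 = 17.3333
  Invasive, Zone A: 98×59/189 = 30.5926
  Invasive, Zone B: 98×49/189 = 25.4074
  Invasive, Zone C: 98×45/189 = 23.3333
  Invasive, Zone D: 98×36/189 = 18.6667
Contributions (O − E)²/E:
  (27 − 28.4074)²/28.4074 = 0.0697
  (11 − 23.5926)²/23.5926 = 6.7213
  (30 − 21.6667)²/21.6667 = 3.2051
  (23 − 17.3333)²/17.3333 = 1.8526
  (32 − 30.5926)²/30.5926 = 0.0647
  (38 − 25.4074)²/25.4074 = 6.2412
  (15 − 23.3333)²/23.3333 = 2.9762
  (13 − 18.6667)²/18.6667 = 1.7203
χ² = 0.0697 + 6.7213 + 3.2051 + 1.8526 + 0.0647 + 6.2412 + 2.9762 + 1.7203 = 22.851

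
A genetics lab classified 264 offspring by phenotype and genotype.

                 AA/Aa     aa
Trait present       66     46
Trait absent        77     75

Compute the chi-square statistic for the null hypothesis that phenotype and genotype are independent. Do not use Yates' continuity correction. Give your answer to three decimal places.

1.777

Row totals: 112, 152. Column totals: 143, 121. Grand total N = 264.
Expected counts (row total × column total / N):
  Trait present, AA/Aa: 112×143/264 = 60.6667
  Trait present, aa: 112×121/264 = 51.3333
  Trait absent, AA/Aa: 152×143/264 = 82.3333
  Trait absent, aa: 152×121/264 = 69.6667
Contributions (O − E)²/E:
  (66 − 60.6667)²/60.6667 = 0.4689
  (46 − 51.3333)²/51.3333 = 0.5541
  (77 − 82.3333)²/82.3333 = 0.3455
  (75 − 69.6667)²/69.6667 = 0.4083
χ² = 0.4689 + 0.5541 + 0.3455 + 0.4083 = 1.777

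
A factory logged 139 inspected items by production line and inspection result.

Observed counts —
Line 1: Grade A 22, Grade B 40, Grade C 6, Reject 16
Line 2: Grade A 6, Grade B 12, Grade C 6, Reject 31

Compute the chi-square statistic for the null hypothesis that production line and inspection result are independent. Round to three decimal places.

Row totals: 84, 55. Column totals: 28, 52, 12, 47. Grand total N = 139.
Expected counts (row total × column total / N):
  Line 1, Grade A: 84×28/139 = 16.9209
  Line 1, Grade B: 84×52/139 = 31.4245
  Line 1, Grade C: 84×12/139 = 7.2518
  Line 1, Reject: 84×47/139 = 28.4029
  Line 2, Grade A: 55×28/139 = 11.0791
  Line 2, Grade B: 55×52/139 = 20.5755
  Line 2, Grade C: 55×12/139 = 4.7482
  Line 2, Reject: 55×47/139 = 18.5971
Contributions (O − E)²/E:
  (22 − 16.9209)²/16.9209 = 1.5246
  (40 − 31.4245)²/31.4245 = 2.3402
  (6 − 7.2518)²/7.2518 = 0.2161
  (16 − 28.4029)²/28.4029 = 5.4161
  (6 − 11.0791)²/11.0791 = 2.3285
  (12 − 20.5755)²/20.5755 = 3.5741
  (6 − 4.7482)²/4.7482 = 0.3300
  (31 − 18.5971)²/18.5971 = 8.2718
χ² = 1.5246 + 2.3402 + 0.2161 + 5.4161 + 2.3285 + 3.5741 + 0.3300 + 8.2718 = 24.001

24.001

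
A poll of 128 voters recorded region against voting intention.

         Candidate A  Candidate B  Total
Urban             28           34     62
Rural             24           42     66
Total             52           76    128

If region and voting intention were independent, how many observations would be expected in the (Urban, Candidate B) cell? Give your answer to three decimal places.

36.813

Row total (Urban) = 62; column total (Candidate B) = 76; grand total N = 128.
Expected count = (row total × column total) / N = 62 × 76 / 128 = 36.813.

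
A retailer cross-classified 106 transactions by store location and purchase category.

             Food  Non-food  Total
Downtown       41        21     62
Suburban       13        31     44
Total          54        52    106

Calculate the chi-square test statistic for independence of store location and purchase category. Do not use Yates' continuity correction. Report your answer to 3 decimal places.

13.782

Grand total N = 106.
Expected counts (row total × column total / N):
  Downtown, Food: 62×54/106 = 31.5849
  Downtown, Non-food: 62×52/106 = 30.4151
  Suburban, Food: 44×54/106 = 22.4151
  Suburban, Non-food: 44×52/106 = 21.5849
Contributions (O − E)²/E:
  (41 − 31.5849)²/31.5849 = 2.8065
  (21 − 30.4151)²/30.4151 = 2.9145
  (13 − 22.4151)²/22.4151 = 3.9547
  (31 − 21.5849)²/21.5849 = 4.1068
χ² = 2.8065 + 2.9145 + 3.9547 + 4.1068 = 13.782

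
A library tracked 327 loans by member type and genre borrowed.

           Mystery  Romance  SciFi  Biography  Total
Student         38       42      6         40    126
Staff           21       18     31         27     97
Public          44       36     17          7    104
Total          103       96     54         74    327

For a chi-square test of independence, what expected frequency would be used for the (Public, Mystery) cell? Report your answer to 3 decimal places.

32.758

Row total (Public) = 104; column total (Mystery) = 103; grand total N = 327.
Expected count = (row total × column total) / N = 104 × 103 / 327 = 32.758.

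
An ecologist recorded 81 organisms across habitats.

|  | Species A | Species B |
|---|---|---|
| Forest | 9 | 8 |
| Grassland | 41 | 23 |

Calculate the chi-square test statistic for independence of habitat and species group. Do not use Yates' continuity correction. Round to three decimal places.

0.703

Row totals: 17, 64. Column totals: 50, 31. Grand total N = 81.
Expected counts (row total × column total / N):
  Forest, Species A: 17×50/81 = 10.4938
  Forest, Species B: 17×31/81 = 6.5062
  Grassland, Species A: 64×50/81 = 39.5062
  Grassland, Species B: 64×31/81 = 24.4938
Contributions (O − E)²/E:
  (9 − 10.4938)²/10.4938 = 0.2126
  (8 − 6.5062)²/6.5062 = 0.3430
  (41 − 39.5062)²/39.5062 = 0.0565
  (23 − 24.4938)²/24.4938 = 0.0911
χ² = 0.2126 + 0.3430 + 0.0565 + 0.0911 = 0.703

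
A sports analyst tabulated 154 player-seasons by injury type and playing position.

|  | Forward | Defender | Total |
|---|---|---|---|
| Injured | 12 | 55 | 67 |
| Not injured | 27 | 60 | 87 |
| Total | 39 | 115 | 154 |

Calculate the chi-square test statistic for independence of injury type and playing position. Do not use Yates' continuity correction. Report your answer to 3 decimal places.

3.447

Grand total N = 154.
Expected counts (row total × column total / N):
  Injured, Forward: 67×39/154 = 16.9675
  Injured, Defender: 67×115/154 = 50.0325
  Not injured, Forward: 87×39/154 = 22.0325
  Not injured, Defender: 87×115/154 = 64.9675
Contributions (O − E)²/E:
  (12 − 16.9675)²/16.9675 = 1.4543
  (55 − 50.0325)²/50.0325 = 0.4932
  (27 − 22.0325)²/22.0325 = 1.1200
  (60 − 64.9675)²/64.9675 = 0.3798
χ² = 1.4543 + 0.4932 + 1.1200 + 0.3798 = 3.447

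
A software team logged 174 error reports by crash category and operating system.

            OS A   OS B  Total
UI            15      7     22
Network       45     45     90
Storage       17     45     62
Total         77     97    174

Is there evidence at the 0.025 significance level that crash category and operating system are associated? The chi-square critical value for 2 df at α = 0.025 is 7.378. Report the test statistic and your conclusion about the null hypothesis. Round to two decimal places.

Grand total N = 174.
Expected counts (row total × column total / N):
  UI, OS A: 22×77/174 = 9.736
  UI, OS B: 22×97/174 = 12.264
  Network, OS A: 90×77/174 = 39.828
  Network, OS B: 90×97/174 = 50.172
  Storage, OS A: 62×77/174 = 27.437
  Storage, OS B: 62×97/174 = 34.563
Contributions (O − E)²/E:
  (15 − 9.736)²/9.736 = 2.8461
  (7 − 12.264)²/12.264 = 2.2594
  (45 − 39.828)²/39.828 = 0.6716
  (45 − 50.172)²/50.172 = 0.5332
  (17 − 27.437)²/27.437 = 3.9702
  (45 − 34.563)²/34.563 = 3.1517
χ² = 2.8461 + 2.2594 + 0.6716 + 0.5332 + 3.9702 + 3.1517 = 13.43
df = (3−1)(2−1) = 2. Since 13.43 > 7.378, reject the null hypothesis of independence at α = 0.025.

13.43; reject H₀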